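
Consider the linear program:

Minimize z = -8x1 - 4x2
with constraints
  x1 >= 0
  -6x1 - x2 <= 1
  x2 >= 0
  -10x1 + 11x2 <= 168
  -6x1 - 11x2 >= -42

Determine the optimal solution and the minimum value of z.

x1 = 7, x2 = 0, minimum z = -56

Corner points and z = -8x1 - 4x2:
  (0, 0) → z = 0
  (0, 42/11) → z = -168/11
  (7, 0) → z = -56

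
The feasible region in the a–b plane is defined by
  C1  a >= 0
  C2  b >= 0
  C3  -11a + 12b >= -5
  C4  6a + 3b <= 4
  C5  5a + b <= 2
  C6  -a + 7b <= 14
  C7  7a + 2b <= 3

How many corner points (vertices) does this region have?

5

Intersecting each pair of boundary lines and keeping only the points that satisfy every inequality leaves:
  (0, 0)
  (0, 4/3)
  (2/5, 0)
  (1/9, 10/9)
  (1/3, 1/3)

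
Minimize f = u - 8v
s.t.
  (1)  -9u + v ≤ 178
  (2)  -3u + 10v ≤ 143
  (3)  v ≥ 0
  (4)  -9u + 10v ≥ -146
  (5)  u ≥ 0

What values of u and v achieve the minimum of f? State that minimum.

u = 289/6, v = 115/4, minimum f = -1091/6

Corner points and f = u - 8v:
  (289/6, 115/4) → f = -1091/6
  (0, 143/10) → f = -572/5
  (146/9, 0) → f = 146/9
  (0, 0) → f = 0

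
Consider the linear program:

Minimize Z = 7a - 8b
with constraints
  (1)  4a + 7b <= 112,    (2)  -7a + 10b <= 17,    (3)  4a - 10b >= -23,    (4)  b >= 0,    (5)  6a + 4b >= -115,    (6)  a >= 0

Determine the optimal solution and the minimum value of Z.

Extreme points and Z = 7a - 8b:
  (959/68, 135/17) → Z = 2393/68
  (28, 0) → Z = 196
  (2, 31/10) → Z = -54/5
  (0, 17/10) → Z = -68/5
  (0, 0) → Z = 0

At the optimal vertex, -7a + 10b = 17 and a = 0.
Solving simultaneously gives a = 0, b = 17/10.

a = 0, b = 17/10, minimum Z = -68/5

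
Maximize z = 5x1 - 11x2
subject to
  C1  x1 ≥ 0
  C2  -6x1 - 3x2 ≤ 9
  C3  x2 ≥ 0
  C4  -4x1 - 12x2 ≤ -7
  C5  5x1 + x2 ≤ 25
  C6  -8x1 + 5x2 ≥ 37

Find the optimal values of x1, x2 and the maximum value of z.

x1 = 0, x2 = 37/5, maximum z = -407/5

Vertices and z = 5x1 - 11x2:
  (0, 25) → z = -275
  (0, 37/5) → z = -407/5
  (8/3, 35/3) → z = -115

The optimum lies where x1 = 0 and -8x1 + 5x2 = 37.
Solving simultaneously gives x1 = 0, x2 = 37/5.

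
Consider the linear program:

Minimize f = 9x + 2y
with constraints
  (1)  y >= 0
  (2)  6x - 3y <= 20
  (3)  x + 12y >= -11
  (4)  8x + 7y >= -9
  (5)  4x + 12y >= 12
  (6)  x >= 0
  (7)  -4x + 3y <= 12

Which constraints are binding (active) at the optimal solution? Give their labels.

(5) and (6)

Corner points and f = 9x + 2y:
  (10/3, 0) → f = 30
  (3, 0) → f = 27
  (16, 76/3) → f = 584/3
  (0, 1) → f = 2
  (0, 4) → f = 8

The minimum is at (0, 1). Substituting into each constraint, equality holds for (5) and (6); the remaining constraints have slack.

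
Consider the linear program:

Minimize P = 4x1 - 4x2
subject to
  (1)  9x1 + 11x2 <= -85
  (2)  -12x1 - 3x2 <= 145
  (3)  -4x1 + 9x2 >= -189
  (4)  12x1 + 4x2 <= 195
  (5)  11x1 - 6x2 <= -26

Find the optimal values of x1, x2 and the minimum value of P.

x1 = -268/21, x2 = 19/7, minimum P = -1300/21

Feasible corners and P = 4x1 - 4x2:
  (-268/21, 19/7) → P = -1300/21
  (-796/175, -701/175) → P = -76/35
  (-316/35, -1283/105) → P = 268/21

At the optimal vertex, 9x1 + 11x2 = -85 and -12x1 - 3x2 = 145.
Solving simultaneously gives x1 = -268/21, x2 = 19/7.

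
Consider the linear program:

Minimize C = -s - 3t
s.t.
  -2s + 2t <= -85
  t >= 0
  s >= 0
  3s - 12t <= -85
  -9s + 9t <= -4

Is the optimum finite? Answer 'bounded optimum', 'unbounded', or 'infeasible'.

From the feasible point (595/9, 425/18), moving in the direction (9, 9) keeps every constraint satisfied while C decreases without bound.

unbounded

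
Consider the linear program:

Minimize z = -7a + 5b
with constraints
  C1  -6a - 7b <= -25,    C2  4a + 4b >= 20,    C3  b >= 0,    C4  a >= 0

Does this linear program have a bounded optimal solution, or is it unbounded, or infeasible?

From the feasible point (5, 0), moving in the direction (1, 0) keeps every constraint satisfied while z decreases without bound.

unbounded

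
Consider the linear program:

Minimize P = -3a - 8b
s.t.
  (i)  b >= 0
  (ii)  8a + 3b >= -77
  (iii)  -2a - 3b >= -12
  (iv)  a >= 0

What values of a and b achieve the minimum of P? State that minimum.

a = 0, b = 4, minimum P = -32

Vertices and P = -3a - 8b:
  (6, 0) → P = -18
  (0, 0) → P = 0
  (0, 4) → P = -32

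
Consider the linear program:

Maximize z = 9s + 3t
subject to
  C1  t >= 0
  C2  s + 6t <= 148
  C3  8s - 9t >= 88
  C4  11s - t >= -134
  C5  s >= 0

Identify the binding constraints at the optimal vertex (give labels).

C1 and C2

Extreme points and z = 9s + 3t:
  (148, 0) → z = 1332
  (11, 0) → z = 99
  (620/19, 1096/57) → z = 6676/19

The maximum is at (148, 0). Substituting into each constraint, equality holds for C1 and C2; the remaining constraints have slack.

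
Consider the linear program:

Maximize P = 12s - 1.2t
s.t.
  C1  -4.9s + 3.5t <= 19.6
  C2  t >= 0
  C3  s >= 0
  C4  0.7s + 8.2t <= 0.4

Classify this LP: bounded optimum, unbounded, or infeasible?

bounded optimum

Corner points and P = 12s - 1.2t:
  (0, 0) → P = 0
  (4/7, 0) → P = 48/7
  (0, 2/41) → P = -12/205
The feasible region has finitely many vertices and no improving ray; the maximum is 48/7 at (4/7, 0).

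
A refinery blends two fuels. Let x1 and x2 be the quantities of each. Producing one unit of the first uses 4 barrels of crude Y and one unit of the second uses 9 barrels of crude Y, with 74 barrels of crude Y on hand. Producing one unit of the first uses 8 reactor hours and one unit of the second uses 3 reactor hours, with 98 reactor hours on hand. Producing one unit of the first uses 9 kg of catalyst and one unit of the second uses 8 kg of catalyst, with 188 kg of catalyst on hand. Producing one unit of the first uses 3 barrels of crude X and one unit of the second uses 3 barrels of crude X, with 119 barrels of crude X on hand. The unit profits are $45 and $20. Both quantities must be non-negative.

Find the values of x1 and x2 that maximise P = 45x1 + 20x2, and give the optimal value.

Extreme points and P = 45x1 + 20x2:
  (0, 0) → P = 0
  (0, 74/9) → P = 1480/9
  (49/4, 0) → P = 2205/4
  (11, 10/3) → P = 1685/3

The binding constraints are 4x1 + 9x2 = 74 and 8x1 + 3x2 = 98.
Solving simultaneously gives x1 = 11, x2 = 10/3.

x1 = 11, x2 = 10/3, maximum P = 1685/3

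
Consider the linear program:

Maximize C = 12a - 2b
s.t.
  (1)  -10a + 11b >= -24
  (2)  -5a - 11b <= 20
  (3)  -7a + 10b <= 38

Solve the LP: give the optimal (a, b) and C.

a = 658/23, b = 548/23, maximum C = 6800/23

At the optimal vertex, -10a + 11b = -24 and -7a + 10b = 38.
Solving simultaneously gives a = 658/23, b = 548/23.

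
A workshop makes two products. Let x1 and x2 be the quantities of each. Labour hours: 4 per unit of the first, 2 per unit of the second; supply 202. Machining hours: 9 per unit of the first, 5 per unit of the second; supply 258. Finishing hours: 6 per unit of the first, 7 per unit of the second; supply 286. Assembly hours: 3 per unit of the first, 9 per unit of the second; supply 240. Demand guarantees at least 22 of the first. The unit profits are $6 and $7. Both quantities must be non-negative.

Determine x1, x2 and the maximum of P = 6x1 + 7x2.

x1 = 22, x2 = 12, maximum P = 216

Feasible corners and P = 6x1 + 7x2:
  (86/3, 0) → P = 172
  (22, 0) → P = 132
  (22, 12) → P = 216

The optimum lies where 9x1 + 5x2 = 258 and x1 = 22.
Solving simultaneously gives x1 = 22, x2 = 12.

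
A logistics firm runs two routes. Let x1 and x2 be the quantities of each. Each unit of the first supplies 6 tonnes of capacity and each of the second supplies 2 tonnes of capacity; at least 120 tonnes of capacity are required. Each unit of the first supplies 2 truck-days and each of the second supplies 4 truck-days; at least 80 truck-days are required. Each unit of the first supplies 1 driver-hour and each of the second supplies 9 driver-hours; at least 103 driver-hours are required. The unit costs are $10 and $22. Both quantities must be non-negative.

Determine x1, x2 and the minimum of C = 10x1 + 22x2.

x1 = 22, x2 = 9, minimum C = 418

Corner points and C = 10x1 + 22x2:
  (0, 60) → C = 1320
  (103, 0) → C = 1030
  (16, 12) → C = 424
  (22, 9) → C = 418
The feasible region is unbounded (it extends along (0, 1), (1, 0)), but C strictly increases along every unbounded feasible direction, so there is no improving ray and the minimum is attained at a vertex.

The binding constraints are 2x1 + 4x2 = 80 and x1 + 9x2 = 103.
Solving simultaneously gives x1 = 22, x2 = 9.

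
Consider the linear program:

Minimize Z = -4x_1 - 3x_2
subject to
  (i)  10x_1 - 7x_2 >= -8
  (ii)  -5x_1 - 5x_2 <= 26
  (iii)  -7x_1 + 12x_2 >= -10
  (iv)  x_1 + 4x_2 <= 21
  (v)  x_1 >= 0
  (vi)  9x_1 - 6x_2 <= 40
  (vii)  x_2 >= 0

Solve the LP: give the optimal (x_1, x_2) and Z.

x_1 = 143/21, x_2 = 149/42, minimum Z = -1591/42

Corner points and Z = -4x_1 - 3x_2:
  (115/47, 218/47) → Z = -1114/47
  (0, 8/7) → Z = -24/7
  (70/11, 95/33) → Z = -375/11
  (10/7, 0) → Z = -40/7
  (143/21, 149/42) → Z = -1591/42
  (0, 0) → Z = 0

At the optimal vertex, x_1 + 4x_2 = 21 and 9x_1 - 6x_2 = 40.
Solving simultaneously gives x_1 = 143/21, x_2 = 149/42.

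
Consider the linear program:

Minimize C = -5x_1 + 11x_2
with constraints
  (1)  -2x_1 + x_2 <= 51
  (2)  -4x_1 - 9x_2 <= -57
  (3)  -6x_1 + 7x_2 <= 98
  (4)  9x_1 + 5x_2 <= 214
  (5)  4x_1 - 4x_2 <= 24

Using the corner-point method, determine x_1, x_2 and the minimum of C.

Corner points and C = -5x_1 + 11x_2:
  (-483/82, 367/41) → C = 10489/82
  (111/13, 33/13) → C = -192/13
  (336/31, 722/31) → C = 202
  (122/7, 80/7) → C = 270/7

The optimum lies where -4x_1 - 9x_2 = -57 and 4x_1 - 4x_2 = 24.
Solving simultaneously gives x_1 = 111/13, x_2 = 33/13.

x_1 = 111/13, x_2 = 33/13, minimum C = -192/13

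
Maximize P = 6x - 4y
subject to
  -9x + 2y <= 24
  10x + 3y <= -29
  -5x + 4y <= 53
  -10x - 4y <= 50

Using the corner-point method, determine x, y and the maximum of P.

x = 17/5, y = -21, maximum P = 522/5

Extreme points and P = 6x - 4y:
  (-130/47, -21/47) → P = -696/47
  (-7/2, -15/4) → P = -6
  (17/5, -21) → P = 522/5

At the optimal vertex, 10x + 3y = -29 and -10x - 4y = 50.
Solving simultaneously gives x = 17/5, y = -21.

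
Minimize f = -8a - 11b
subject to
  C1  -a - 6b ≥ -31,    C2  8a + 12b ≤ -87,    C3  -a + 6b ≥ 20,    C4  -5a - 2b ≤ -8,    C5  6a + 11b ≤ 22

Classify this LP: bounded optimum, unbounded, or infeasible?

infeasible

The boundaries -a - 6b = -31 and 8a + 12b = -87 meet at (-149/6, 335/36), but that point violates -5a - 2b ≤ -8. Every candidate vertex is excluded by some other constraint, so the feasible region is empty.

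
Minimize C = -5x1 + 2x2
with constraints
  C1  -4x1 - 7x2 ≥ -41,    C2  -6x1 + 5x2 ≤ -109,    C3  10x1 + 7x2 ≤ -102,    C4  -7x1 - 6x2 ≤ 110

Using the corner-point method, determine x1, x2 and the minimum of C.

Feasible corners and C = -5x1 + 2x2:
  (11/4, -37/2) → C = -203/4
  (104/71, -1423/71) → C = -3366/71
  (158/11, -386/11) → C = -142

x1 = 158/11, x2 = -386/11, minimum C = -142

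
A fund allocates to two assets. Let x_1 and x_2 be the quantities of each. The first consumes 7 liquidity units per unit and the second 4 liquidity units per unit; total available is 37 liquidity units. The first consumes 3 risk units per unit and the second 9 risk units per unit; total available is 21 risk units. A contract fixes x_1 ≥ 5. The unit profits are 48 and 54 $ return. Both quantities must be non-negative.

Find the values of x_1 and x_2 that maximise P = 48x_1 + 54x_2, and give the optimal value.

x_1 = 5, x_2 = 1/2, maximum P = 267

Feasible corners and P = 48x_1 + 54x_2:
  (37/7, 0) → P = 1776/7
  (5, 0) → P = 240
  (5, 1/2) → P = 267

The optimum lies where 7x_1 + 4x_2 = 37 and x_1 = 5.
Solving simultaneously gives x_1 = 5, x_2 = 1/2.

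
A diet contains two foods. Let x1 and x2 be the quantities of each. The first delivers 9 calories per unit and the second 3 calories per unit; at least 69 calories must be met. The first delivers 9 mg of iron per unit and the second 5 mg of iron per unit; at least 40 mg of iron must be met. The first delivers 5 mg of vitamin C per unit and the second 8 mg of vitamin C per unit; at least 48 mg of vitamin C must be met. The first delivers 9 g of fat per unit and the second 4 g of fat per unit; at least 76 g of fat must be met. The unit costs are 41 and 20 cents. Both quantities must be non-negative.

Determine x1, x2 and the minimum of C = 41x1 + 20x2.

The feasible region is unbounded (it extends along (0, 1), (1, 0)), but C strictly increases along every unbounded feasible direction, so there is no improving ray and the minimum is attained at a vertex.

x1 = 8, x2 = 1, minimum C = 348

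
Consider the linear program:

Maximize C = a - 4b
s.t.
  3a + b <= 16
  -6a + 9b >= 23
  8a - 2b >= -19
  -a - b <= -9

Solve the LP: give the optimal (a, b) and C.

Vertices and C = a - 4b:
  (13/14, 185/14) → C = -727/14
  (7/2, 11/2) → C = -37/2
  (-1/10, 91/10) → C = -73/2

The binding constraints are 3a + b = 16 and -a - b = -9.
Solving simultaneously gives a = 7/2, b = 11/2.

a = 7/2, b = 11/2, maximum C = -37/2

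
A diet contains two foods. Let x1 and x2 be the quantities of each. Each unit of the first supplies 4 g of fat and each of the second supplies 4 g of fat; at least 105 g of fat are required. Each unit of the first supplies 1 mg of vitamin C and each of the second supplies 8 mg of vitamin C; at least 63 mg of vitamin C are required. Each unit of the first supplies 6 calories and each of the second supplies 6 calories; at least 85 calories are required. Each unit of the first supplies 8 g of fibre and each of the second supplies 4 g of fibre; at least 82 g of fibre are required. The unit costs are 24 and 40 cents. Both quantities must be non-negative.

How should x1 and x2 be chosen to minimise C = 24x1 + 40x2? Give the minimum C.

x1 = 21, x2 = 21/4, minimum C = 714

The feasible region is unbounded (it extends along (0, 1), (1, 0)), but C strictly increases along every unbounded feasible direction, so there is no improving ray and the minimum is attained at a vertex.

The binding constraints are 4x1 + 4x2 = 105 and x1 + 8x2 = 63.
Solving simultaneously gives x1 = 21, x2 = 21/4.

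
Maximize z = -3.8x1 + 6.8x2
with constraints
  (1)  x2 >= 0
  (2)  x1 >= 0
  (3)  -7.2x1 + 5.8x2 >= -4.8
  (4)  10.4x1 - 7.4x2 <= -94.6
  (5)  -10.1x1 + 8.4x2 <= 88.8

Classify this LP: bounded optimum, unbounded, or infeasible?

infeasible

The boundaries x2 = 0 and x1 = 0 meet at (0, 0), but that point violates 10.4x1 - 7.4x2 ≤ -94.6. Every candidate vertex is excluded by some other constraint, so the feasible region is empty.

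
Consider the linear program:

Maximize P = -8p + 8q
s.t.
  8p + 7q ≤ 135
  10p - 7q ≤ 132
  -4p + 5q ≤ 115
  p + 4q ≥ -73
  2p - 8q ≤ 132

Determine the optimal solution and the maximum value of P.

p = -275/7, q = -59/7, maximum P = 1728/7

Feasible corners and P = -8p + 8q:
  (89/6, 7/3) → P = -100
  (-65/34, 365/17) → P = 3180/17
  (2, -16) → P = -144
  (-275/7, -59/7) → P = 1728/7
  (-7/2, -139/8) → P = -111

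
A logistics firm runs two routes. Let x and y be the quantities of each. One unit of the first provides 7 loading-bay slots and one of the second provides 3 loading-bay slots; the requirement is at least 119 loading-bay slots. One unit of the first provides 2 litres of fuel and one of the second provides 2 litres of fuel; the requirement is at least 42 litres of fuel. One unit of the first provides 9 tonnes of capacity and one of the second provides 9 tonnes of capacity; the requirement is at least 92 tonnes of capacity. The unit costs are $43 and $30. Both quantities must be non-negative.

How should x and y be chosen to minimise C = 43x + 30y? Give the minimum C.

x = 14, y = 7, minimum C = 812

Extreme points and C = 43x + 30y:
  (0, 119/3) → C = 1190
  (21, 0) → C = 903
  (14, 7) → C = 812
The feasible region is unbounded (it extends along (0, 1), (1, 0)), but C strictly increases along every unbounded feasible direction, so there is no improving ray and the minimum is attained at a vertex.

The optimum lies where 7x + 3y = 119 and 2x + 2y = 42.
Solving simultaneously gives x = 14, y = 7.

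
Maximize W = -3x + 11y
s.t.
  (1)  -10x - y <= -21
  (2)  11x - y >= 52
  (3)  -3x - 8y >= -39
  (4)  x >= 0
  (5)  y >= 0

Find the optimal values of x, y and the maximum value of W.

x = 5, y = 3, maximum W = 18

The binding constraints are 11x - y = 52 and -3x - 8y = -39.
Solving simultaneously gives x = 5, y = 3.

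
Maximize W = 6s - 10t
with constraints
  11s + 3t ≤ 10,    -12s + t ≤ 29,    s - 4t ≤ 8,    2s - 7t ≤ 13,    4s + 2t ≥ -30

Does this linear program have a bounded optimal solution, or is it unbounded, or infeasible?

Vertices and W = 6s - 10t:
  (-77/47, 439/47) → W = -4852/47
  (109/83, -123/83) → W = 1884/83
  (-108/41, -107/41) → W = 422/41
The feasible region has finitely many vertices and no improving ray; the maximum is 1884/83 at (109/83, -123/83).

bounded optimum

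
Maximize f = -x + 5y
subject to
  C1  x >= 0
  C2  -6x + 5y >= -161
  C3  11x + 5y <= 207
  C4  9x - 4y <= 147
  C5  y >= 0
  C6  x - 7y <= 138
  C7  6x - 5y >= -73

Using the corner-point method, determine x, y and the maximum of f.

x = 134/17, y = 409/17, maximum f = 1911/17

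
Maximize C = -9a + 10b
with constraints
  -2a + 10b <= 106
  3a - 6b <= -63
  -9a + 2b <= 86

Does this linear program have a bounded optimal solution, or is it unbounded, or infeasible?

bounded optimum

Feasible corners and C = -9a + 10b:
  (1/3, 32/3) → C = 311/3
  (-324/43, 391/43) → C = 6826/43
  (-65/8, 103/16) → C = 275/2
The feasible region has finitely many vertices and no improving ray; the maximum is 6826/43 at (-324/43, 391/43).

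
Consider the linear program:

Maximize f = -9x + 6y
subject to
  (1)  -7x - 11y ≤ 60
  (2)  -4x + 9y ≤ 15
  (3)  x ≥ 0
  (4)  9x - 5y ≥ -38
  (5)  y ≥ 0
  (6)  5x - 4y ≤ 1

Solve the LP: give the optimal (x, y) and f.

x = 0, y = 5/3, maximum f = 10

Feasible corners and f = -9x + 6y:
  (0, 5/3) → f = 10
  (69/29, 79/29) → f = -147/29
  (0, 0) → f = 0
  (1/5, 0) → f = -9/5

The optimum lies where -4x + 9y = 15 and x = 0.
Solving simultaneously gives x = 0, y = 5/3.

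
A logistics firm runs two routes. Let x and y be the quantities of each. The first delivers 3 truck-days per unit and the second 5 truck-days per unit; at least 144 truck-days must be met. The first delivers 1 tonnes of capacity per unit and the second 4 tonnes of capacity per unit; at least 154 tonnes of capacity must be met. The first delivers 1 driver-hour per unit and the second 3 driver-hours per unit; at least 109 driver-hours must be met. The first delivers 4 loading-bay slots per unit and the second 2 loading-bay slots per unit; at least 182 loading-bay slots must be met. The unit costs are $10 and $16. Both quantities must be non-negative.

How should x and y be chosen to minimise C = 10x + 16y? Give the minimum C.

x = 30, y = 31, minimum C = 796

Extreme points and C = 10x + 16y:
  (0, 91) → C = 1456
  (154, 0) → C = 1540
  (30, 31) → C = 796
The feasible region is unbounded (it extends along (0, 1), (1, 0)), but C strictly increases along every unbounded feasible direction, so there is no improving ray and the minimum is attained at a vertex.

The binding constraints are x + 4y = 154 and 4x + 2y = 182.
Solving simultaneously gives x = 30, y = 31.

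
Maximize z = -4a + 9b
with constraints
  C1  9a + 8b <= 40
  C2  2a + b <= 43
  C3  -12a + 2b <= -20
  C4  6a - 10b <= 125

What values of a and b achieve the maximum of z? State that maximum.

a = 40/19, b = 50/19, maximum z = 290/19

Corner points and z = -4a + 9b:
  (40/19, 50/19) → z = 290/19
  (700/69, -295/46) → z = -13565/138
  (-25/54, -115/9) → z = -3055/27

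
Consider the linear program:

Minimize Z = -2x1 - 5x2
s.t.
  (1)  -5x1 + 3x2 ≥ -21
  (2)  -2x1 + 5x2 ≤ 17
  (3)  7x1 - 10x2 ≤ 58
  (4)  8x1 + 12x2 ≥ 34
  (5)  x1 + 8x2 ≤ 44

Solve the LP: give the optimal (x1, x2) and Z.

x1 = 300/43, x2 = 199/43, minimum Z = -1595/43

Corner points and Z = -2x1 - 5x2:
  (59/14, 1/42) → Z = -359/42
  (300/43, 199/43) → Z = -1595/43
  (-17/32, 51/16) → Z = -119/8
  (4, 5) → Z = -33

At the optimal vertex, -5x1 + 3x2 = -21 and x1 + 8x2 = 44.
Solving simultaneously gives x1 = 300/43, x2 = 199/43.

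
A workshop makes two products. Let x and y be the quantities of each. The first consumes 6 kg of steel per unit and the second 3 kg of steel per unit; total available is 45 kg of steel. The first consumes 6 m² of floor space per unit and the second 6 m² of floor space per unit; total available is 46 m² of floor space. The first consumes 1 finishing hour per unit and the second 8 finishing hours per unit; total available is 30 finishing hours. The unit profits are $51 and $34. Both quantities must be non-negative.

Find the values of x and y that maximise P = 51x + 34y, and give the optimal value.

x = 22/3, y = 1/3, maximum P = 1156/3

Feasible corners and P = 51x + 34y:
  (0, 0) → P = 0
  (0, 15/4) → P = 255/2
  (15/2, 0) → P = 765/2
  (22/3, 1/3) → P = 1156/3
  (94/21, 67/21) → P = 7072/21

The binding constraints are 6x + 3y = 45 and 6x + 6y = 46.
Solving simultaneously gives x = 22/3, y = 1/3.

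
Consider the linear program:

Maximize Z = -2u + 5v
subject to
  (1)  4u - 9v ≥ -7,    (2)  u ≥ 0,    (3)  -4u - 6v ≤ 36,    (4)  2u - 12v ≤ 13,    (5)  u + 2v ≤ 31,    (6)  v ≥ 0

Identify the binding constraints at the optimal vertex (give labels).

Corner points and Z = -2u + 5v:
  (0, 7/9) → Z = 35/9
  (265/17, 131/17) → Z = 125/17
  (0, 0) → Z = 0
  (199/8, 49/16) → Z = -551/16
  (13/2, 0) → Z = -13

The maximum is at (265/17, 131/17). Substituting into each constraint, equality holds for (1) and (5); the remaining constraints have slack.

(1) and (5)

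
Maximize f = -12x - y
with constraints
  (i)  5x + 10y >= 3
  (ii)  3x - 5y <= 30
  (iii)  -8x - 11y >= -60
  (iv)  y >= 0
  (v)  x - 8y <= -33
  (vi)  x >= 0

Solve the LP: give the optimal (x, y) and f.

Extreme points and f = -12x - y:
  (39/25, 108/25) → f = -576/25
  (0, 60/11) → f = -60/11
  (0, 33/8) → f = -33/8

x = 0, y = 33/8, maximum f = -33/8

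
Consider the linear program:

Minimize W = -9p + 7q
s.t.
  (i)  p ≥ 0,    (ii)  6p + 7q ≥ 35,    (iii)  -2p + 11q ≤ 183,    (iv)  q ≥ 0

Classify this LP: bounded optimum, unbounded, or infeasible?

unbounded

From the feasible point (0, 5), moving in the direction (11, 2) keeps every constraint satisfied while W decreases without bound.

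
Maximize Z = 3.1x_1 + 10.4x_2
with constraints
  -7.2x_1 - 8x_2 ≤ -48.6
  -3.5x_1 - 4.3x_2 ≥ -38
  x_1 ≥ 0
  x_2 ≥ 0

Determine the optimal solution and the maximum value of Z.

Corner points and Z = 3.1x_1 + 10.4x_2:
  (0, 243/40) → Z = 3159/50
  (27/4, 0) → Z = 837/40
  (0, 380/43) → Z = 3952/43
  (76/7, 0) → Z = 1178/35

The binding constraints are -3.5x_1 - 4.3x_2 = -38 and x_1 = 0.
Solving simultaneously gives x_1 = 0, x_2 = 380/43.

x_1 = 0, x_2 = 380/43, maximum Z = 3952/43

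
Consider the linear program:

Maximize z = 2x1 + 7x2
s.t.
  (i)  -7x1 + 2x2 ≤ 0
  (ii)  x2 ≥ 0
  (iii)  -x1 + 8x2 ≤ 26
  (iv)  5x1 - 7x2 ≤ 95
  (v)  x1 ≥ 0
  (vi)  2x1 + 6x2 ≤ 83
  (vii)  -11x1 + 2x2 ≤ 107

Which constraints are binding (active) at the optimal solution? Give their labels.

Corner points and z = 2x1 + 7x2:
  (0, 0) → z = 0
  (26/27, 91/27) → z = 689/27
  (19, 0) → z = 38
  (254/11, 135/22) → z = 1961/22
  (1151/44, 225/44) → z = 3877/44

The maximum is at (254/11, 135/22). Substituting into each constraint, equality holds for (iii) and (vi); the remaining constraints have slack.

(iii) and (vi)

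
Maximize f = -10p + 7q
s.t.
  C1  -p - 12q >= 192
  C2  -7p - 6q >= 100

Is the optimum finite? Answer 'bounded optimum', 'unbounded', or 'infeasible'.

From the feasible point (-8/13, -622/39), moving in the direction (-12, 1) keeps every constraint satisfied while f increases without bound.

unbounded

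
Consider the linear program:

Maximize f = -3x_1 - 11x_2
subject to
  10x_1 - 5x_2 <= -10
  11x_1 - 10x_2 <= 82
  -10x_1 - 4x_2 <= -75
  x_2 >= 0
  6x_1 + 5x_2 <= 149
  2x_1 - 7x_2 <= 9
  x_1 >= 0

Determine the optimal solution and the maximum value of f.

The optimum lies where 10x_1 - 5x_2 = -10 and -10x_1 - 4x_2 = -75.
Solving simultaneously gives x_1 = 67/18, x_2 = 85/9.

x_1 = 67/18, x_2 = 85/9, maximum f = -2071/18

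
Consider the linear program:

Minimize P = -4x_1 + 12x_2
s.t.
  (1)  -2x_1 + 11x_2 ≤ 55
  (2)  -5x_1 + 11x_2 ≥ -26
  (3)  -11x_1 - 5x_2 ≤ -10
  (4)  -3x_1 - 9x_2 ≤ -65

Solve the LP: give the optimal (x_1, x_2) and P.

Extreme points and P = -4x_1 + 12x_2:
  (27, 109/11) → P = 120/11
  (220/51, 295/51) → P = 2660/51
  (73/6, 19/6) → P = -32/3

At the optimal vertex, -5x_1 + 11x_2 = -26 and -3x_1 - 9x_2 = -65.
Solving simultaneously gives x_1 = 73/6, x_2 = 19/6.

x_1 = 73/6, x_2 = 19/6, minimum P = -32/3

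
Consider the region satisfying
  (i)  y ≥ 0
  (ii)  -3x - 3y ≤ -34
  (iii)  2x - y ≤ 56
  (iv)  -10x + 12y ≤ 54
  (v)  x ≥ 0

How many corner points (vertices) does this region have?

Intersecting each pair of boundary lines and keeping only the points that satisfy every inequality leaves:
  (34/3, 0)
  (28, 0)
  (41/11, 251/33)
  (363/7, 334/7)

4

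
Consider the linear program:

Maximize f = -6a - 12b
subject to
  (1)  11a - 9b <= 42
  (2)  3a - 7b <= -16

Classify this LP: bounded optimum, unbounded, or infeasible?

From the feasible point (219/25, 151/25), moving in the direction (-7, -3) keeps every constraint satisfied while f increases without bound.

unbounded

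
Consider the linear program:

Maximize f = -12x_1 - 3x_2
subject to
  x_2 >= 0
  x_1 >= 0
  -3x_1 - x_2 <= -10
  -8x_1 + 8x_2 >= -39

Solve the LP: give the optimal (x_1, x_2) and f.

x_1 = 0, x_2 = 10, maximum f = -30

Vertices and f = -12x_1 - 3x_2:
  (10/3, 0) → f = -40
  (39/8, 0) → f = -117/2
  (0, 10) → f = -30
The feasible region is unbounded (it extends along (0, 1), (1, 1)), but f strictly decreases along every unbounded feasible direction, so there is no improving ray and the maximum is attained at a vertex.

At the optimal vertex, x_1 = 0 and -3x_1 - x_2 = -10.
Solving simultaneously gives x_1 = 0, x_2 = 10.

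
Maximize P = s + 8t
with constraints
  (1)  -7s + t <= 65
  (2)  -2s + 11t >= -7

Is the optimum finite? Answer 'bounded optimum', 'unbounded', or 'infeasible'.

unbounded

From the feasible point (-722/75, -179/75), moving in the direction (1, 7) keeps every constraint satisfied while P increases without bound.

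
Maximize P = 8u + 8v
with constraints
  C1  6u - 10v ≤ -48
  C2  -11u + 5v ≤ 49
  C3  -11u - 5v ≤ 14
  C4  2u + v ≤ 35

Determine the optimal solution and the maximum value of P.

u = 6, v = 23, maximum P = 232

Extreme points and P = 8u + 8v:
  (-19/7, 111/35) → P = 128/35
  (151/13, 153/13) → P = 2432/13
  (-63/22, 7/2) → P = 56/11
  (6, 23) → P = 232

The binding constraints are -11u + 5v = 49 and 2u + v = 35.
Solving simultaneously gives u = 6, v = 23.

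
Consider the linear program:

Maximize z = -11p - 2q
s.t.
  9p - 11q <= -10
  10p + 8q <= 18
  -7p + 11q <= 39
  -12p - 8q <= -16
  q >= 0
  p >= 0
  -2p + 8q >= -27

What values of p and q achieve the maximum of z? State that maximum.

p = 0, q = 2, maximum z = -4

Extreme points and z = -11p - 2q:
  (59/91, 131/91) → z = -911/91
  (8/17, 22/17) → z = -132/17
  (0, 9/4) → z = -9/2
  (0, 2) → z = -4

The optimum lies where -12p - 8q = -16 and p = 0.
Solving simultaneously gives p = 0, q = 2.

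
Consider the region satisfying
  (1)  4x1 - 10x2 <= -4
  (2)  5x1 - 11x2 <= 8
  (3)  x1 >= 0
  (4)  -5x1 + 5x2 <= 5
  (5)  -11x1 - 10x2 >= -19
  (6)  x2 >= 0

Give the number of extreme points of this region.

4

Of the 15 pairwise boundary intersections, those satisfying every inequality are:
  (0, 2/5)
  (1, 4/5)
  (0, 1)
  (3/7, 10/7)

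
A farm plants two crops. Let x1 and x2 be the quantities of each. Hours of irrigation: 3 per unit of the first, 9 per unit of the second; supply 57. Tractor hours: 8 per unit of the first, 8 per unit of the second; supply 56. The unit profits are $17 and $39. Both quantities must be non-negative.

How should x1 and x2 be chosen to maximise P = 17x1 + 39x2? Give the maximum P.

x1 = 1, x2 = 6, maximum P = 251

Corner points and P = 17x1 + 39x2:
  (0, 0) → P = 0
  (0, 19/3) → P = 247
  (7, 0) → P = 119
  (1, 6) → P = 251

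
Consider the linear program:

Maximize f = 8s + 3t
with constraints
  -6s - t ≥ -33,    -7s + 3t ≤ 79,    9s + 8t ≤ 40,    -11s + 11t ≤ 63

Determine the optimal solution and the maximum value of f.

Vertices and f = 8s + 3t:
  (224/39, -19/13) → f = 1621/39
  (-170/11, -107/11) → f = -1681/11
  (-64/187, 1007/187) → f = 2509/187
The feasible region is unbounded (it extends along (1, -6), (-3, -7)), but f strictly decreases along every unbounded feasible direction, so there is no improving ray and the maximum is attained at a vertex.

At the optimal vertex, -6s - t = -33 and 9s + 8t = 40.
Solving simultaneously gives s = 224/39, t = -19/13.

s = 224/39, t = -19/13, maximum f = 1621/39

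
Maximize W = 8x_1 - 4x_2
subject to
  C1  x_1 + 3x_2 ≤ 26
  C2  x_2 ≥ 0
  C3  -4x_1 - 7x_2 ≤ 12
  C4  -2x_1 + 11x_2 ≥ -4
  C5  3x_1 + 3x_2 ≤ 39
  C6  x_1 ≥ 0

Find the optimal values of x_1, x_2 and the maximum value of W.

Corner points and W = 8x_1 - 4x_2:
  (13/2, 13/2) → W = 26
  (0, 26/3) → W = -104/3
  (2, 0) → W = 16
  (0, 0) → W = 0
  (147/13, 22/13) → W = 1088/13

At the optimal vertex, -2x_1 + 11x_2 = -4 and 3x_1 + 3x_2 = 39.
Solving simultaneously gives x_1 = 147/13, x_2 = 22/13.

x_1 = 147/13, x_2 = 22/13, maximum W = 1088/13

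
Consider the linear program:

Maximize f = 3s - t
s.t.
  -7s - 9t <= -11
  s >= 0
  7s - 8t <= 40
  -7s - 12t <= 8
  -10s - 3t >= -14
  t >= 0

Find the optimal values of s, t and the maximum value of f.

Corner points and f = 3s - t:
  (0, 11/9) → f = -11/9
  (31/23, 4/23) → f = 89/23
  (0, 14/3) → f = -14/3

s = 31/23, t = 4/23, maximum f = 89/23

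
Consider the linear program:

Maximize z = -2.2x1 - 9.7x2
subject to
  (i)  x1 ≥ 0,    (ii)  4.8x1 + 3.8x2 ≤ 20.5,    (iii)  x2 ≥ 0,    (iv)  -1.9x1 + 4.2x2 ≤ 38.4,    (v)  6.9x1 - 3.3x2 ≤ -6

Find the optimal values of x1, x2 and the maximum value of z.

x1 = 0, x2 = 20/11, maximum z = -194/11

Extreme points and z = -2.2x1 - 9.7x2:
  (0, 205/38) → z = -3977/76
  (0, 20/11) → z = -194/11
  (1495/1402, 5675/1402) → z = -116673/2804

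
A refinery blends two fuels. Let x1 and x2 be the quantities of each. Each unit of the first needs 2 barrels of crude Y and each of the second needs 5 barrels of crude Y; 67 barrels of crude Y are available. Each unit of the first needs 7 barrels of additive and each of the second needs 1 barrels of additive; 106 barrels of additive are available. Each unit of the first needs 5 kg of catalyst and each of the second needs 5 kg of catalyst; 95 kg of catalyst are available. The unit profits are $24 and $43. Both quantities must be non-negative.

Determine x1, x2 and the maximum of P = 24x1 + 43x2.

x1 = 28/3, x2 = 29/3, maximum P = 1919/3

Corner points and P = 24x1 + 43x2:
  (0, 0) → P = 0
  (0, 67/5) → P = 2881/5
  (106/7, 0) → P = 2544/7
  (28/3, 29/3) → P = 1919/3
  (29/2, 9/2) → P = 1083/2

At the optimal vertex, 2x1 + 5x2 = 67 and 5x1 + 5x2 = 95.
Solving simultaneously gives x1 = 28/3, x2 = 29/3.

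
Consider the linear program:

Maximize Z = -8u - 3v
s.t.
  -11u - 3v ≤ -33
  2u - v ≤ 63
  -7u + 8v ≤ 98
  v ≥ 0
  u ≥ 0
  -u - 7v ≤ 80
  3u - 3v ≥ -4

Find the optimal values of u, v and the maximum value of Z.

u = 3, v = 0, maximum Z = -24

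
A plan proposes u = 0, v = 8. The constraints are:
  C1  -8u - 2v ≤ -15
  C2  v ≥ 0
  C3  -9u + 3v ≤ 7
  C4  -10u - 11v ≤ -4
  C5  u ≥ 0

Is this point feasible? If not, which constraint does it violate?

not feasible — violates C3

Constraint C3: -9u + 3v = 24, which is not ≤ 7. All other constraints are satisfied.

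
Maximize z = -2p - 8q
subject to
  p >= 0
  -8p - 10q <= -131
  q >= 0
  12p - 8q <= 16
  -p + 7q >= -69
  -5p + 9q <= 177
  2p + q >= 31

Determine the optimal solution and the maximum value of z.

Corner points and z = -2p - 8q:
  (390/17, 551/17) → z = -5188/17
  (66/7, 85/7) → z = -116
  (102/23, 509/23) → z = -4276/23

The binding constraints are 12p - 8q = 16 and 2p + q = 31.
Solving simultaneously gives p = 66/7, q = 85/7.

p = 66/7, q = 85/7, maximum z = -116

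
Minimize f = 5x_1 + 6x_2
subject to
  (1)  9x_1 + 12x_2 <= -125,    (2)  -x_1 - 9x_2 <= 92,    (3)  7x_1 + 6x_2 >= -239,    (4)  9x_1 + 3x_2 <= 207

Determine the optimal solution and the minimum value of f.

x_1 = -533/19, x_2 = -135/19, minimum f = -3475/19

Feasible corners and f = 5x_1 + 6x_2:
  (-7/23, -703/69) → f = -1441/23
  (-353/5, 638/15) → f = -489/5
  (-533/19, -135/19) → f = -3475/19

At the optimal vertex, -x_1 - 9x_2 = 92 and 7x_1 + 6x_2 = -239.
Solving simultaneously gives x_1 = -533/19, x_2 = -135/19.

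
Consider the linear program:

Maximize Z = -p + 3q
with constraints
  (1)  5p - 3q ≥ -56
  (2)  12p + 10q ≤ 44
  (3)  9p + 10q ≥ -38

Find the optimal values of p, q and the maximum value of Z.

p = -214/43, q = 446/43, maximum Z = 1552/43

Feasible corners and Z = -p + 3q:
  (-214/43, 446/43) → Z = 1552/43
  (-674/77, 314/77) → Z = 1616/77
  (82/3, -142/5) → Z = -1688/15

The optimum lies where 5p - 3q = -56 and 12p + 10q = 44.
Solving simultaneously gives p = -214/43, q = 446/43.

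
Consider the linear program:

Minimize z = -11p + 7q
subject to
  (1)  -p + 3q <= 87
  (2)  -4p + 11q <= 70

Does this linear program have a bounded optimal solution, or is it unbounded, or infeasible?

unbounded

From the feasible point (747, 278), moving in the direction (3, 1) keeps every constraint satisfied while z decreases without bound.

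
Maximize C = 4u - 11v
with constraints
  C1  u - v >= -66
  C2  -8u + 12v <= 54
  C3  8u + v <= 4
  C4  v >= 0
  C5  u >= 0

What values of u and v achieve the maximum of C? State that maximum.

u = 1/2, v = 0, maximum C = 2

Vertices and C = 4u - 11v:
  (1/2, 0) → C = 2
  (0, 4) → C = -44
  (0, 0) → C = 0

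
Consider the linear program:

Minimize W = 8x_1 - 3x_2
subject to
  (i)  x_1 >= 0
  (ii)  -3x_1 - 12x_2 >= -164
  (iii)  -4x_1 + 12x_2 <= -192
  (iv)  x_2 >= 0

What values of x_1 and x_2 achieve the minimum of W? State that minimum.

x_1 = 48, x_2 = 0, minimum W = 384

Vertices and W = 8x_1 - 3x_2:
  (356/7, 20/21) → W = 404
  (164/3, 0) → W = 1312/3
  (48, 0) → W = 384

The binding constraints are -4x_1 + 12x_2 = -192 and x_2 = 0.
Solving simultaneously gives x_1 = 48, x_2 = 0.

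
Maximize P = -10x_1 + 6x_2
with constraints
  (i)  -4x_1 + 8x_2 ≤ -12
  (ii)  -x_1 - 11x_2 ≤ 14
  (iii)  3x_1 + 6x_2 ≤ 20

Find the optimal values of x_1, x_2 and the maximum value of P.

x_1 = 5/13, x_2 = -17/13, maximum P = -152/13

Feasible corners and P = -10x_1 + 6x_2:
  (5/13, -17/13) → P = -152/13
  (29/6, 11/12) → P = -257/6
  (304/27, -62/27) → P = -3412/27

The binding constraints are -4x_1 + 8x_2 = -12 and -x_1 - 11x_2 = 14.
Solving simultaneously gives x_1 = 5/13, x_2 = -17/13.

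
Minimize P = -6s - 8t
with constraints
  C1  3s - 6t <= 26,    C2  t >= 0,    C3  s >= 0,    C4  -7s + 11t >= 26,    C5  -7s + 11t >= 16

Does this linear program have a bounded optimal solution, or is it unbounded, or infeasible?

unbounded

From the feasible point (0, 26/11), moving in the direction (0, 1) keeps every constraint satisfied while P decreases without bound.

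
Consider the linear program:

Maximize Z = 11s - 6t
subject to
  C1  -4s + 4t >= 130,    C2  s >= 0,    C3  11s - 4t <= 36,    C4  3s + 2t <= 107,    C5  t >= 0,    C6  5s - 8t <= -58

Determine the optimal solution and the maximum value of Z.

s = 42/5, t = 409/10, maximum Z = -153

Vertices and Z = 11s - 6t:
  (0, 65/2) → Z = -195
  (42/5, 409/10) → Z = -153
  (0, 107/2) → Z = -321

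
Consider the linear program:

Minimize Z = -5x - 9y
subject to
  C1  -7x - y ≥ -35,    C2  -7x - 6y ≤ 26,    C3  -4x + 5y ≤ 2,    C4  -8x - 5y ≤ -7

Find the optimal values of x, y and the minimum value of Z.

x = 173/39, y = 154/39, minimum Z = -2251/39

Corner points and Z = -5x - 9y:
  (173/39, 154/39) → Z = -2251/39
  (56/9, -77/9) → Z = 413/9
  (5/12, 11/15) → Z = -521/60

At the optimal vertex, -7x - y = -35 and -4x + 5y = 2.
Solving simultaneously gives x = 173/39, y = 154/39.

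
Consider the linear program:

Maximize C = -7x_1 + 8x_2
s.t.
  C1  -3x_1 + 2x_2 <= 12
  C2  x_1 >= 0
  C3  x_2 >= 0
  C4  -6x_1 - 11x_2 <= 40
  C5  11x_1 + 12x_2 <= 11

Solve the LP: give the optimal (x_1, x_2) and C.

Extreme points and C = -7x_1 + 8x_2:
  (0, 0) → C = 0
  (0, 11/12) → C = 22/3
  (1, 0) → C = -7

At the optimal vertex, x_1 = 0 and 11x_1 + 12x_2 = 11.
Solving simultaneously gives x_1 = 0, x_2 = 11/12.

x_1 = 0, x_2 = 11/12, maximum C = 22/3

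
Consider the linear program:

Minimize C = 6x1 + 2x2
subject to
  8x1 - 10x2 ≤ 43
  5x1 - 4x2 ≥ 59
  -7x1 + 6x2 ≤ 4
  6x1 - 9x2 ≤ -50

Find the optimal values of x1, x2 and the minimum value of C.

x1 = 731/21, x2 = 604/21, minimum C = 5594/21

Extreme points and C = 6x1 + 2x2:
  (887/12, 329/6) → C = 3319/6
  (185, 433/2) → C = 1543
  (731/21, 604/21) → C = 5594/21
The feasible region is unbounded (it extends along (5, 4), (6, 7)), but C strictly increases along every unbounded feasible direction, so there is no improving ray and the minimum is attained at a vertex.

The optimum lies where 5x1 - 4x2 = 59 and 6x1 - 9x2 = -50.
Solving simultaneously gives x1 = 731/21, x2 = 604/21.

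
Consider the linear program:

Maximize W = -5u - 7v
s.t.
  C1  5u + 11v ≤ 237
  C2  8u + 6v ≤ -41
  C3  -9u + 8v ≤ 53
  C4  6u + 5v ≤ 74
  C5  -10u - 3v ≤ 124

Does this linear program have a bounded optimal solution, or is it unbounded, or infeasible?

unbounded

From the feasible point (-323/59, 55/118), moving in the direction (6, -8) keeps every constraint satisfied while W increases without bound.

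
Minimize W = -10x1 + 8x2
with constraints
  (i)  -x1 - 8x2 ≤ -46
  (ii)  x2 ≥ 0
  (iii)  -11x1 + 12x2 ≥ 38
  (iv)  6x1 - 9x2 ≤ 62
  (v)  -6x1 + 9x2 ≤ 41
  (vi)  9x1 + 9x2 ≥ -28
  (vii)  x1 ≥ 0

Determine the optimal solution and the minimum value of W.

Vertices and W = -10x1 + 8x2:
  (62/25, 136/25) → W = 468/25
  (86/57, 317/57) → W = 1676/57
  (50/9, 223/27) → W = 284/27

x1 = 50/9, x2 = 223/27, minimum W = 284/27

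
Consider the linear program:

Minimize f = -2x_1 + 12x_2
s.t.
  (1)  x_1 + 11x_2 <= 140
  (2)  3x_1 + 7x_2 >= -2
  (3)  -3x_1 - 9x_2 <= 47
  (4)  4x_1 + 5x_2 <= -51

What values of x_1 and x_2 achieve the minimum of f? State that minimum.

Extreme points and f = -2x_1 + 12x_2:
  (-501/13, 211/13) → f = 3534/13
  (-97/3, 47/3) → f = 758/3
  (-347/13, 145/13) → f = 2434/13

x_1 = -347/13, x_2 = 145/13, minimum f = 2434/13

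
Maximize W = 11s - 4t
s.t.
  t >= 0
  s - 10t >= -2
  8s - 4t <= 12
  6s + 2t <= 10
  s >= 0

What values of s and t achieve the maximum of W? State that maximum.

Corner points and W = 11s - 4t:
  (3/2, 0) → W = 33/2
  (0, 0) → W = 0
  (48/31, 11/31) → W = 484/31
  (0, 1/5) → W = -4/5
  (8/5, 1/5) → W = 84/5

s = 8/5, t = 1/5, maximum W = 84/5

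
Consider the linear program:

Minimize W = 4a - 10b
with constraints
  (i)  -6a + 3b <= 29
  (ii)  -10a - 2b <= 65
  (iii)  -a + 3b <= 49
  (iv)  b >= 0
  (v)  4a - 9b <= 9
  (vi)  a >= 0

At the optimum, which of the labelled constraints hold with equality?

Vertices and W = 4a - 10b:
  (4, 53/3) → W = -482/3
  (0, 29/3) → W = -290/3
  (156, 205/3) → W = -178/3
  (9/4, 0) → W = 9
  (0, 0) → W = 0

The minimum is at (4, 53/3). Substituting into each constraint, equality holds for (i) and (iii); the remaining constraints have slack.

(i) and (iii)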